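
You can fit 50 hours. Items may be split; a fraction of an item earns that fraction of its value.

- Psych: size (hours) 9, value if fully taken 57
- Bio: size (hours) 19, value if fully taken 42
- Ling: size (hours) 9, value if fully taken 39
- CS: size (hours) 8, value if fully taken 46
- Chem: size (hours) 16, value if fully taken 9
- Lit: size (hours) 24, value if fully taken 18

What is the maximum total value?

187.75

Rank by value-to-size ratio: Psych 57/9≈6.33, CS 46/8≈5.75, Ling 39/9≈4.33, Bio 42/19≈2.21, Lit 18/24≈0.75, Chem 9/16≈0.562.
All 9 hours of Psych fit (value 57) ; 41 remain.
Take all of CS (8 hours, value 46) ; 33 hours left.
Take all of Ling (9 hours, value 39) ; 24 hours left.
Take all of Bio (19 hours, value 42) ; 5 hours left.
Only 5 hours remain; take 5/24 of Lit for value 18×5/24 = 3.75.
Total value = 187.75.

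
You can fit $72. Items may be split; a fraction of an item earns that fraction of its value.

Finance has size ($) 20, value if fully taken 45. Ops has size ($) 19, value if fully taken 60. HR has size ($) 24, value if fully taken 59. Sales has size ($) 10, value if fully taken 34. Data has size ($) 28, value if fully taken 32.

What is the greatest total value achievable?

195.75

Sort by value density: Sales 34/10≈3.4, Ops 60/19≈3.16, HR 59/24≈2.46, Finance 45/20≈2.25, Data 32/28≈1.14.
Take all of Sales (10 $, value 34) — 62 $ left.
Take all of Ops (19 $, value 60) — 43 $ left.
Take all of HR (24 $, value 59) — 19 $ left.
19 $ left: a 19/20 share of Finance gives 45×19/20 = 42.75.
Total value = 195.75.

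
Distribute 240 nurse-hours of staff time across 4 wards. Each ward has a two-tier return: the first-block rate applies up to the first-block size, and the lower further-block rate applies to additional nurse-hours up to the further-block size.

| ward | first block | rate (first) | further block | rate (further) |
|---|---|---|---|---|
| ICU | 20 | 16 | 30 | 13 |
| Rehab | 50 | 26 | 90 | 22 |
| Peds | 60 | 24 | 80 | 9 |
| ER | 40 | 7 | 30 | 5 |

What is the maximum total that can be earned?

Order all 8 blocks by rate: Rehab/T1 26 > Peds/T1 24 > Rehab/T2 22 > ICU/T1 16 > ICU/T2 13 > Peds/T2 9 > ER/T1 7 > ER/T2 5.
Fill Rehab T1 block (50 at 26) — 190 left.
Peds/T1 (24): +60 — 130 left.
Rehab/T2 (22): +90 — 40 left.
Fill ICU T1 block (20 at 16) — 20 left.
ICU/T2: +20 of 30 at 13; pool empty.
Total = 26×50 + 24×60 + 22×90 + 16×20 + 13×20 = 5300.

5300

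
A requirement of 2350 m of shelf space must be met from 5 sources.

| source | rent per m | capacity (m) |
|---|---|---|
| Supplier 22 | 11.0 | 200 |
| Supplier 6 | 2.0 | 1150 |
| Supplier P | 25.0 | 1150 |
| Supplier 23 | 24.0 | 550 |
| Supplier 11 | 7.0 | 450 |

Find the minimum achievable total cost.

Cheapest first:
Take 1150 from Supplier 6 at 2.0 — need 1200 more.
Supplier 11 (7.0): use full 450 — 750 m to go.
Supplier 22 (11.0): use full 200 — 550 m to go.
Supplier 23 at 24.0: take all 550 m — 0 still needed.
Supplier P: unused.
Cost = 1150×2.0 + 450×7.0 + 200×11.0 + 550×24.0 = 20850.

20850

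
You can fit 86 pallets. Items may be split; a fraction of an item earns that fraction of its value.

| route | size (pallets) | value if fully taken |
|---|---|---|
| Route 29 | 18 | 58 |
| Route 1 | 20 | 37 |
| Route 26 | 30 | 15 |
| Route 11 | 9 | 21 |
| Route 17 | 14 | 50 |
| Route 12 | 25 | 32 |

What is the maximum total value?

198

Sort by value density: Route 17 50/14≈3.57, Route 29 58/18≈3.22, Route 11 21/9≈2.33, Route 1 37/20≈1.85, Route 12 32/25≈1.28, Route 26 15/30≈0.5.
All 14 pallets of Route 17 fit (value 50) — 72 remain.
All 18 pallets of Route 29 fit (value 58) — 54 remain.
All 9 pallets of Route 11 fit (value 21) — 45 remain.
All 20 pallets of Route 1 fit (value 37) — 25 remain.
Route 12: take in full, 25 pallets for value 32 — 0 left.
Total value = 198.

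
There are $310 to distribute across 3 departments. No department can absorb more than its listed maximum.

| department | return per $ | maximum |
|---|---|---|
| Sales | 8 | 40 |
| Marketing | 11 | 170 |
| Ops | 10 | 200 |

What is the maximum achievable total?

Highest return per $ first: Marketing 11 > Ops 10 > Sales 8.
Give Marketing 170 to hit its cap of 170 → 140 left.
Ops has room for 200 but only 140 remain, so it gets 140.
Total = 11×170 + 10×140 = 3270.

3270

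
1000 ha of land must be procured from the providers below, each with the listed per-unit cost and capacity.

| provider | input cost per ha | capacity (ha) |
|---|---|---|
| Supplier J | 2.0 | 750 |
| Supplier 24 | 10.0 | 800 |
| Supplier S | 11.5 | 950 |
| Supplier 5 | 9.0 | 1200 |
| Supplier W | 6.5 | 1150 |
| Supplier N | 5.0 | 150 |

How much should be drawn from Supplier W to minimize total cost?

100

Fill from the cheapest provider first.
Supplier J at 2.0: take all 750 ha ; 250 still needed.
Supplier N (5.0): use full 150 ; 100 ha to go.
Take 100 from Supplier W at 6.5 to finish.
Supplier 5, Supplier 24, Supplier S: unused.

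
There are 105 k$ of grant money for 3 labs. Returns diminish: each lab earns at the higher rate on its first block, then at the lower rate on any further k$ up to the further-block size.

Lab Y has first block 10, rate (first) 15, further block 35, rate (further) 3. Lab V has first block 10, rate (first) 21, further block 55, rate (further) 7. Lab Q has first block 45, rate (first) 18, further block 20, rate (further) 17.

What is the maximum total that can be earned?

1650

Order all 6 blocks by rate: Lab V/T1 21 > Lab Q/T1 18 > Lab Q/T2 17 > Lab Y/T1 15 > Lab V/T2 7 > Lab Y/T2 3.
Fill Lab V T1 block (10 at 21) → 95 left.
Lab Q/T1 (18): +45 → 50 left.
Fill Lab Q T2 block (20 at 17) → 30 left.
Lab Y/T1 (15): +10 → 20 left.
Lab V T2 at 7: only 20 left, fill 20.
Total = 21×10 + 18×45 + 17×20 + 15×10 + 7×20 = 1650.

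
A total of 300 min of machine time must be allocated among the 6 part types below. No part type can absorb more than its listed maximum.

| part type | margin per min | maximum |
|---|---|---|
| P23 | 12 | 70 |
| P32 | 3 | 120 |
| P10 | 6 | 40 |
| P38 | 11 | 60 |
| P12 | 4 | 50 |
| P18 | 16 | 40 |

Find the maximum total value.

2700

Highest margin per min first: P18 16 > P23 12 > P38 11 > P10 6 > P12 4 > P32 3.
Give P18 40 to hit its cap of 40 ; 260 left.
Give P23 70 to hit its cap of 70 ; 190 left.
P38: +60 to 60 (cap) ; 130 left.
Give P10 40 to hit its cap of 40 ; 90 left.
P12 takes 50 to reach its cap of 50 ; 40 left.
P32 has room for 120 but only 40 remain, so it gets 40.
Total = 12×70 + 3×40 + 6×40 + 11×60 + 4×50 + 16×40 = 2700.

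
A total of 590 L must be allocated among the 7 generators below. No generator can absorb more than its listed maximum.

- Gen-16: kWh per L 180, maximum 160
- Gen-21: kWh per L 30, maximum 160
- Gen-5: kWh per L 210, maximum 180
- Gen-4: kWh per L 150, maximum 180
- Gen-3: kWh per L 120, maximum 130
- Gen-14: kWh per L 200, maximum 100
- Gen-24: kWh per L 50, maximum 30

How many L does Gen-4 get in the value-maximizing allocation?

Order the generators by kWh per L: Gen-5 210 > Gen-14 200 > Gen-16 180 > Gen-4 150 > Gen-3 120 > Gen-24 50 > Gen-21 30.
Give Gen-5 180 to hit its cap of 180 → 410 left.
Give Gen-14 100 to hit its cap of 100 → 310 left.
Gen-16: +160 to 160 (cap) → 150 left.
Only 150 left; Gen-4 takes them to reach 150.

150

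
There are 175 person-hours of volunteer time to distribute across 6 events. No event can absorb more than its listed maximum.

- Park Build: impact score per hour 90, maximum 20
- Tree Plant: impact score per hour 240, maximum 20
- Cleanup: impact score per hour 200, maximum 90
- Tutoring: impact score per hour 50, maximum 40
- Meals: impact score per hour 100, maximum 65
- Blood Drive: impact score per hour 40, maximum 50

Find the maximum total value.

Rank by impact score per hour: Tree Plant 240 > Cleanup 200 > Meals 100 > Park Build 90 > Tutoring 50 > Blood Drive 40.
Give Tree Plant 20 to hit its cap of 20 ; 155 left.
Cleanup: +90 to 90 (cap) ; 65 left.
Meals takes 65 to reach its cap of 65 ; 0 left.
Total = 240×20 + 200×90 + 100×65 = 29300.

29300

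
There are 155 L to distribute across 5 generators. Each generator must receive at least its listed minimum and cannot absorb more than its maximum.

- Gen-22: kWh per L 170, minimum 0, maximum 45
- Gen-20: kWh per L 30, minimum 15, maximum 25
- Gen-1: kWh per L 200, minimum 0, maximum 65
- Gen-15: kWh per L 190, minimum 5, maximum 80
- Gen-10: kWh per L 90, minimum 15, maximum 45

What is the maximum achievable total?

Meeting every minimum uses 0+15+0+5+15 = 35 L, leaving 120.
Highest kWh per L first: Gen-1 200 > Gen-15 190 > Gen-22 170 > Gen-10 90 > Gen-20 30.
Gen-1: +65 to 65 (cap) → 55 left.
Only 55 left; Gen-15 takes them to reach 60.
Total = 30×15 + 200×65 + 190×60 + 90×15 = 26200.

26200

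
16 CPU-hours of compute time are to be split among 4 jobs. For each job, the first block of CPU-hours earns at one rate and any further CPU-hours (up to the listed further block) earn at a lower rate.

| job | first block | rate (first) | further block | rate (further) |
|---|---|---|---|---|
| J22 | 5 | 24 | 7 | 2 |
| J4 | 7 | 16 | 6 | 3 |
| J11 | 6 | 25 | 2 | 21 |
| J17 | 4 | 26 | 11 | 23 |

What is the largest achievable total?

Rank every tier by rate: J17/first 26 > J11/first 25 > J22/first 24 > J17/second 23 > J11/second 21 > J4/first 16 > J4/second 3 > J22/second 2.
Fill J17 first block (4 at 26) ; 12 left.
Fill J11 first block (6 at 25) ; 6 left.
J22 first at 24: fill all 5 ; 1 left.
J17/second: +1 of 11 at 23; pool empty.
Total = 26×4 + 25×6 + 24×5 + 23×1 = 397.

397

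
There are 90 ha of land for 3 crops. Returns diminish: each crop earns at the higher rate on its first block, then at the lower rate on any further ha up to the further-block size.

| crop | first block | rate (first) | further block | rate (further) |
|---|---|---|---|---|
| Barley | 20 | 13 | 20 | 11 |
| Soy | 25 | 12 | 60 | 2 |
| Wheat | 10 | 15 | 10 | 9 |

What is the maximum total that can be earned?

Rank every tier by rate: Wheat/T1 15 > Barley/T1 13 > Soy/T1 12 > Barley/T2 11 > Wheat/T2 9 > Soy/T2 2.
Fill Wheat T1 block (10 at 15) ; 80 left.
Fill Barley T1 block (20 at 13) ; 60 left.
Fill Soy T1 block (25 at 12) ; 35 left.
Barley T2 at 11: fill all 20 ; 15 left.
Fill Wheat T2 block (10 at 9) ; 5 left.
5 remain; put them into Soy T2 at 2.
Total = 15×10 + 13×20 + 12×25 + 11×20 + 9×10 + 2×5 = 1030.

1030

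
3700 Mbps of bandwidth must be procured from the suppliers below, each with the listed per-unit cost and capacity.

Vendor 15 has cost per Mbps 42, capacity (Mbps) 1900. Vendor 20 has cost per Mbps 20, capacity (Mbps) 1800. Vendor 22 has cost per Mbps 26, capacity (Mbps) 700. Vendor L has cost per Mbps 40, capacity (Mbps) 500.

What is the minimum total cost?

Use suppliers in increasing cost order.
Take 1800 from Vendor 20 at 20 — need 1900 more.
Vendor 22 (26): use full 700 — 1200 Mbps to go.
Vendor L (40): use full 500 — 700 Mbps to go.
Vendor 15 (42): take the remaining 700 — done.
Cost = 1800×20 + 700×26 + 500×40 + 700×42 = 103600.

103600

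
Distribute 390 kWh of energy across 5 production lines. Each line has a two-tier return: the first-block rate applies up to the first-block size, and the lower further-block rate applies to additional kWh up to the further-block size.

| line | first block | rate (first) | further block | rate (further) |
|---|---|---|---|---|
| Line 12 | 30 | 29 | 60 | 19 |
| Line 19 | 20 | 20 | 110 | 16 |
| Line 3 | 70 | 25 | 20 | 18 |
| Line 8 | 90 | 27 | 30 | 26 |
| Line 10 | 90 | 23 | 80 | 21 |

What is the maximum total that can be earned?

9580

Order all 10 blocks by rate: Line 12/tier1 29 > Line 8/tier1 27 > Line 8/tier2 26 > Line 3/tier1 25 > Line 10/tier1 23 > Line 10/tier2 21 > Line 19/tier1 20 > Line 12/tier2 19 > Line 3/tier2 18 > Line 19/tier2 16.
Line 12/tier1 (29): +30 ; 360 left.
Fill Line 8 tier1 block (90 at 27) ; 270 left.
Fill Line 8 tier2 block (30 at 26) ; 240 left.
Line 3/tier1 (25): +70 ; 170 left.
Line 10/tier1 (23): +90 ; 80 left.
Line 10 tier2 at 21: fill all 80 ; 0 left.
Total = 29×30 + 27×90 + 26×30 + 25×70 + 23×90 + 21×80 = 9580.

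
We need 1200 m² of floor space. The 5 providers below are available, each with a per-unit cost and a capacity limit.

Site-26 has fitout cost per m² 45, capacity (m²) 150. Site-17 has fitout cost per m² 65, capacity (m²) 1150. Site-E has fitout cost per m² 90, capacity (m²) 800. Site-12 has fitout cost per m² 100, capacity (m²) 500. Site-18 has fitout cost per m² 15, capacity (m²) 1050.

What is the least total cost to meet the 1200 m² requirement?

Fill from the cheapest provider first.
Site-18 (15): use full 1050 → 150 m² to go.
Site-26 (45): use full 150 → 0 m² to go.
Site-17, Site-E, Site-12: unused.
Cost = 1050×15 + 150×45 = 22500.

22500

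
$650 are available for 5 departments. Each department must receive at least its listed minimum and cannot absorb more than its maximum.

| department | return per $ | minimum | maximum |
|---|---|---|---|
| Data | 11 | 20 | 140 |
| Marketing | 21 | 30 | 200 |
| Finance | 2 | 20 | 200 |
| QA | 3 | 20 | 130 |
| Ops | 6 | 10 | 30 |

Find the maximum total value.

6610

Meeting every minimum uses 20+30+20+20+10 = 100 $, leaving 550.
Rank by return per $: Marketing 21 > Data 11 > Ops 6 > QA 3 > Finance 2.
Marketing takes 170 more to reach its cap of 200 ; 380 left.
Data takes 120 more to reach its cap of 140 ; 260 left.
Ops takes 20 more to reach its cap of 30 ; 240 left.
QA: +110 to 130 (cap) ; 130 left.
Only 130 left; Finance takes them to reach 150.
Total = 11×140 + 21×200 + 2×150 + 3×130 + 6×30 = 6610.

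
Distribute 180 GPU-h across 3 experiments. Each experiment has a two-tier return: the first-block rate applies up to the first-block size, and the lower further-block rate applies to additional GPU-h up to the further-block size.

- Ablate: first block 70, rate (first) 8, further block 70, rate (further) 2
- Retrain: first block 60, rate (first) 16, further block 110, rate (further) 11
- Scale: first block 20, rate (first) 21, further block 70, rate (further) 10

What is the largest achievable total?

Order all 6 blocks by rate: Scale/first 21 > Retrain/first 16 > Retrain/second 11 > Scale/second 10 > Ablate/first 8 > Ablate/second 2.
Scale/first (21): +20 — 160 left.
Retrain first at 16: fill all 60 — 100 left.
Retrain second at 11: only 100 left, fill 100.
Total = 21×20 + 16×60 + 11×100 = 2480.

2480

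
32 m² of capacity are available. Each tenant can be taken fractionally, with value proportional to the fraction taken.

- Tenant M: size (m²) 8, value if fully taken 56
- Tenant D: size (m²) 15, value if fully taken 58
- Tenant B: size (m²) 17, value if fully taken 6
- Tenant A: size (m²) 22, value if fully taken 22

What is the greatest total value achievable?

123

Sort by value density: Tenant M 56/8≈7, Tenant D 58/15≈3.87, Tenant A 22/22≈1, Tenant B 6/17≈0.353.
Take all of Tenant M (8 m², value 56) — 24 m² left.
All 15 m² of Tenant D fit (value 58) — 9 remain.
9 m² left: a 9/22 share of Tenant A gives 22×9/22 = 9.
Total value = 123.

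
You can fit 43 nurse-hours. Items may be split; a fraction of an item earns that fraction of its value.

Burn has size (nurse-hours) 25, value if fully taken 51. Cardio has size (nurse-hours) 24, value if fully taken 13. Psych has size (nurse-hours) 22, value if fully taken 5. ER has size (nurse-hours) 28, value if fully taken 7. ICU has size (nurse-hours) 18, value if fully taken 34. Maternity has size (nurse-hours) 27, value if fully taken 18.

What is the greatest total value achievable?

85

Rank by value-to-size ratio: Burn 51/25≈2.04, ICU 34/18≈1.89, Maternity 18/27≈0.667, Cardio 13/24≈0.542, ER 7/28≈0.25, Psych 5/22≈0.227.
Burn: take in full, 25 nurse-hours for value 51 → 18 left.
Take all of ICU (18 nurse-hours, value 34) → 0 nurse-hours left.
Total value = 85.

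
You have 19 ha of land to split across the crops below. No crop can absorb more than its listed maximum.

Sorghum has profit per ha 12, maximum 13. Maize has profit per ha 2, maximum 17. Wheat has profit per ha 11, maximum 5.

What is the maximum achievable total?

Rank by profit per ha: Sorghum 12 > Wheat 11 > Maize 2.
Sorghum: +13 to 13 (cap) — 6 left.
Wheat takes 5 to reach its cap of 5 — 1 left.
Maize: +1 (room for 17) → 1. Pool exhausted.
Total = 12×13 + 2×1 + 11×5 = 213.

213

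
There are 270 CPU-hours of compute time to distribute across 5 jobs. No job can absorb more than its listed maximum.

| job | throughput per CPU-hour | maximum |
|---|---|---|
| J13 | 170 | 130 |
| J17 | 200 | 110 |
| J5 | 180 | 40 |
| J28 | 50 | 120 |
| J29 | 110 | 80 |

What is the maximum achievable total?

Highest throughput per CPU-hour first: J17 200 > J5 180 > J13 170 > J29 110 > J28 50.
J17: +110 to 110 (cap) → 160 left.
J5: +40 to 40 (cap) → 120 left.
J13 has room for 130 but only 120 remain, so it gets 120.
Total = 170×120 + 200×110 + 180×40 = 49600.

49600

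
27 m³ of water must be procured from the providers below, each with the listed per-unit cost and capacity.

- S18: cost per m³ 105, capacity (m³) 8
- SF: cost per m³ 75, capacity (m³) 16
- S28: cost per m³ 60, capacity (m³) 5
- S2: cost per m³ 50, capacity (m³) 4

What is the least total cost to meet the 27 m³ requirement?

1910

Fill from the cheapest provider first.
S2 (50): use full 4 — 23 m³ to go.
Take 5 from S28 at 60 — need 18 more.
Take 16 from SF at 75 — need 2 more.
S18 (105): take the remaining 2 — done.
Cost = 4×50 + 5×60 + 16×75 + 2×105 = 1910.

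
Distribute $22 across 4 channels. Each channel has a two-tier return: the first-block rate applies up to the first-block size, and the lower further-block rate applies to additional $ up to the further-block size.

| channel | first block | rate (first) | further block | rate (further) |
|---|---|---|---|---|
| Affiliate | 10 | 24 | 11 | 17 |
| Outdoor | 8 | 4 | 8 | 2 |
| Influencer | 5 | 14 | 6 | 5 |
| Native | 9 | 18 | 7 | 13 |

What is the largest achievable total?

453

Treat each block as its own option and order by rate: Affiliate/T1 24 > Native/T1 18 > Affiliate/T2 17 > Influencer/T1 14 > Native/T2 13 > Influencer/T2 5 > Outdoor/T1 4 > Outdoor/T2 2.
Affiliate T1 at 24: fill all 10 ; 12 left.
Native T1 at 18: fill all 9 ; 3 left.
3 remain; put them into Affiliate T2 at 17.
Total = 24×10 + 18×9 + 17×3 = 453.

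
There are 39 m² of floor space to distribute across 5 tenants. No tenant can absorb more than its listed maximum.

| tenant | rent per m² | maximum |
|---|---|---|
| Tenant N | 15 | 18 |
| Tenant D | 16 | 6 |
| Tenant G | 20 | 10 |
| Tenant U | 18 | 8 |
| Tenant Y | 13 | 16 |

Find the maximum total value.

665

Highest rent per m² first: Tenant G 20 > Tenant U 18 > Tenant D 16 > Tenant N 15 > Tenant Y 13.
Tenant G: +10 to 10 (cap) ; 29 left.
Give Tenant U 8 to hit its cap of 8 ; 21 left.
Give Tenant D 6 to hit its cap of 6 ; 15 left.
Tenant N: +15 (room for 18) → 15. Pool exhausted.
Total = 15×15 + 16×6 + 20×10 + 18×8 = 665.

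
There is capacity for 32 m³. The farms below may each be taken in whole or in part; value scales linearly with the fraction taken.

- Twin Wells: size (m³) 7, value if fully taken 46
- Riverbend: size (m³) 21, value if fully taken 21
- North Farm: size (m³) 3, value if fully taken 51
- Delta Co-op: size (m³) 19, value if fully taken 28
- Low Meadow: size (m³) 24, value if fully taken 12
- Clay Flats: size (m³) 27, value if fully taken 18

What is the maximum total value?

128

Rank by value-to-size ratio: North Farm 51/3≈17, Twin Wells 46/7≈6.57, Delta Co-op 28/19≈1.47, Riverbend 21/21≈1, Clay Flats 18/27≈0.667, Low Meadow 12/24≈0.5.
North Farm: take in full, 3 m³ for value 51 — 29 left.
All 7 m³ of Twin Wells fit (value 46) — 22 remain.
Delta Co-op: take in full, 19 m³ for value 28 — 3 left.
Fill the last 3 m³ with part of Riverbend: 3/21 of it earns 3.
Total value = 128.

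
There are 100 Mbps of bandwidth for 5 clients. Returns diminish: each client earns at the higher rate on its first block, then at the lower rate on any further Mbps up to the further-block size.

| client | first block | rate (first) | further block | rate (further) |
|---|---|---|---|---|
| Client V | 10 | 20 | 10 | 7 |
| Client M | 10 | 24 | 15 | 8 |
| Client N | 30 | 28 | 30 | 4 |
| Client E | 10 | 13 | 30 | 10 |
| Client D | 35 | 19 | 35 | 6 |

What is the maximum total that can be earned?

2125

Order all 10 blocks by rate: Client N/T1 28 > Client M/T1 24 > Client V/T1 20 > Client D/T1 19 > Client E/T1 13 > Client E/T2 10 > Client M/T2 8 > Client V/T2 7 > Client D/T2 6 > Client N/T2 4.
Fill Client N T1 block (30 at 28) — 70 left.
Client M T1 at 24: fill all 10 — 60 left.
Client V T1 at 20: fill all 10 — 50 left.
Client D T1 at 19: fill all 35 — 15 left.
Client E T1 at 13: fill all 10 — 5 left.
5 remain; put them into Client E T2 at 10.
Total = 28×30 + 24×10 + 20×10 + 19×35 + 13×10 + 10×5 = 2125.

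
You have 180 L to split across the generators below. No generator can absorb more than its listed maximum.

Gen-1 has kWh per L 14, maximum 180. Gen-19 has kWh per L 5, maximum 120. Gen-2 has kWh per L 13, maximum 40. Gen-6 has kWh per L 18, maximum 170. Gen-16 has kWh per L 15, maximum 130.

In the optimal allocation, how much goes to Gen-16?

Highest kWh per L first: Gen-6 18 > Gen-16 15 > Gen-1 14 > Gen-2 13 > Gen-19 5.
Gen-6 takes 170 to reach its cap of 170 ; 10 left.
Gen-16: +10 (room for 130) → 10. Pool exhausted.

10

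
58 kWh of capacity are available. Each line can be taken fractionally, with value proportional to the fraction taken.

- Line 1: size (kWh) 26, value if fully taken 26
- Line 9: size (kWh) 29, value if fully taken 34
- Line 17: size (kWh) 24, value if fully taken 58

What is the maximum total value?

97

Best value per unit of size first: Line 17 58/24≈2.42, Line 9 34/29≈1.17, Line 1 26/26≈1.
Line 17: take in full, 24 kWh for value 58 ; 34 left.
Line 9: take in full, 29 kWh for value 34 ; 5 left.
5 kWh left: a 5/26 share of Line 1 gives 26×5/26 = 5.
Total value = 97.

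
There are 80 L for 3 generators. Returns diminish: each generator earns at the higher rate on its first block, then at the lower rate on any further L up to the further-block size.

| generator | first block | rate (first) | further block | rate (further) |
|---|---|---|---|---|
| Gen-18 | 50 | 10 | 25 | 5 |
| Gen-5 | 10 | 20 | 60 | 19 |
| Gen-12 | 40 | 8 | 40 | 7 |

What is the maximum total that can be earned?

1440

Treat each block as its own option and order by rate: Gen-5/first 20 > Gen-5/second 19 > Gen-18/first 10 > Gen-12/first 8 > Gen-12/second 7 > Gen-18/second 5.
Fill Gen-5 first block (10 at 20) — 70 left.
Gen-5 second at 19: fill all 60 — 10 left.
10 remain; put them into Gen-18 first at 10.
Total = 20×10 + 19×60 + 10×10 = 1440.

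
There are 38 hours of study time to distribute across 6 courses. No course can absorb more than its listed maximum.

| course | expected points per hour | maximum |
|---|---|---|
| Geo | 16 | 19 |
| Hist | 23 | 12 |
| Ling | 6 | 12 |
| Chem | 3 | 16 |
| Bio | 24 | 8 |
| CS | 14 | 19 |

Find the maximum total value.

Rank by expected points per hour: Bio 24 > Hist 23 > Geo 16 > CS 14 > Ling 6 > Chem 3.
Bio takes 8 to reach its cap of 8 → 30 left.
Hist: +12 to 12 (cap) → 18 left.
Geo: +18 (room for 19) → 18. Pool exhausted.
Total = 16×18 + 23×12 + 24×8 = 756.

756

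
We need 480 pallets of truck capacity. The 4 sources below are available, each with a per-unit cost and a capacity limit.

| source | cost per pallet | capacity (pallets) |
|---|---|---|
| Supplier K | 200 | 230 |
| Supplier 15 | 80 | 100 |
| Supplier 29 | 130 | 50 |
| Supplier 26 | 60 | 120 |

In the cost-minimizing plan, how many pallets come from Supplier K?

210

Use sources in increasing cost order.
Take 120 from Supplier 26 at 60 → need 360 more.
Supplier 15 at 80: take all 100 pallets → 260 still needed.
Supplier 29 at 130: take all 50 pallets → 210 still needed.
Supplier K at 200: take 210 of its 230 → requirement met.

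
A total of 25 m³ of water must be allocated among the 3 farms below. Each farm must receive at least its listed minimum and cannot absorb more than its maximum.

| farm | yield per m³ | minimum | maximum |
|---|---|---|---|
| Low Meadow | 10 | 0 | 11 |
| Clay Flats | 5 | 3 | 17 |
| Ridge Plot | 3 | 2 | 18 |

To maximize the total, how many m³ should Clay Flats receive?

12

Meeting every minimum uses 0+3+2 = 5 m³, leaving 20.
Rank by yield per m³: Low Meadow 10 > Clay Flats 5 > Ridge Plot 3.
Low Meadow takes 11 more to reach its cap of 11 → 9 left.
Clay Flats has room for 14 more but only 9 remain, so it gets 12.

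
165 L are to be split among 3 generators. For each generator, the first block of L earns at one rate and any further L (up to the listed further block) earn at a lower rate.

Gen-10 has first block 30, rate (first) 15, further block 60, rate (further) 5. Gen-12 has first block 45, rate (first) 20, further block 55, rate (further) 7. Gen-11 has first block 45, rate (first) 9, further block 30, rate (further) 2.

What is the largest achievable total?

Rank every tier by rate: Gen-12/tier1 20 > Gen-10/tier1 15 > Gen-11/tier1 9 > Gen-12/tier2 7 > Gen-10/tier2 5 > Gen-11/tier2 2.
Gen-12 tier1 at 20: fill all 45 → 120 left.
Gen-10 tier1 at 15: fill all 30 → 90 left.
Gen-11 tier1 at 9: fill all 45 → 45 left.
Gen-12/tier2: +45 of 55 at 7; pool empty.
Total = 20×45 + 15×30 + 9×45 + 7×45 = 2070.

2070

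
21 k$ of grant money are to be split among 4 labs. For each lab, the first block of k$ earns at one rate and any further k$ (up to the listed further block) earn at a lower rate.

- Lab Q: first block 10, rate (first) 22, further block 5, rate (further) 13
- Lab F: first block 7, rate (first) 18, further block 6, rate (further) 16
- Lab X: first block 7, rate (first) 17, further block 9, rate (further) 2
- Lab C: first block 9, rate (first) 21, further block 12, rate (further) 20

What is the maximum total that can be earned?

449

Rank every tier by rate: Lab Q/first 22 > Lab C/first 21 > Lab C/second 20 > Lab F/first 18 > Lab X/first 17 > Lab F/second 16 > Lab Q/second 13 > Lab X/second 2.
Lab Q/first (22): +10 ; 11 left.
Lab C/first (21): +9 ; 2 left.
2 remain; put them into Lab C second at 20.
Total = 22×10 + 21×9 + 20×2 = 449.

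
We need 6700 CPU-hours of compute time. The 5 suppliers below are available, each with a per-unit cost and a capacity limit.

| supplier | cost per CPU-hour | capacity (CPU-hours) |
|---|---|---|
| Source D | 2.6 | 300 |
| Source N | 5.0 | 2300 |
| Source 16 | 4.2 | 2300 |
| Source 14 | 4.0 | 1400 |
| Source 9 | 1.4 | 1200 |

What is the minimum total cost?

25220

Use suppliers in increasing cost order.
Source 9 (1.4): use full 1200 → 5500 CPU-hours to go.
Source D at 2.6: take all 300 CPU-hours → 5200 still needed.
Source 14 (4.0): use full 1400 → 3800 CPU-hours to go.
Take 2300 from Source 16 at 4.2 → need 1500 more.
Take 1500 from Source N at 5.0 to finish.
Cost = 1200×1.4 + 300×2.6 + 1400×4.0 + 2300×4.2 + 1500×5.0 = 25220.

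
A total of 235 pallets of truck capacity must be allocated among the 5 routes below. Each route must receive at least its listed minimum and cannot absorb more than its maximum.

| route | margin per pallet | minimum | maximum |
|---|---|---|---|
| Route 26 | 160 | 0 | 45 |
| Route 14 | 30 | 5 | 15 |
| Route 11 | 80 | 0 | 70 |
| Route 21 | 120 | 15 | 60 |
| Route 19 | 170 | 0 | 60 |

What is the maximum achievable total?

Meeting every minimum uses 0+5+0+15+0 = 20 pallets, leaving 215.
Highest margin per pallet first: Route 19 170 > Route 26 160 > Route 21 120 > Route 11 80 > Route 14 30.
Route 19 takes 60 more to reach its cap of 60 — 155 left.
Route 26: +45 to 45 (cap) — 110 left.
Route 21: +45 to 60 (cap) — 65 left.
Route 11: +65 (room for 70) → 65. Pool exhausted.
Total = 160×45 + 30×5 + 80×65 + 120×60 + 170×60 = 29950.

29950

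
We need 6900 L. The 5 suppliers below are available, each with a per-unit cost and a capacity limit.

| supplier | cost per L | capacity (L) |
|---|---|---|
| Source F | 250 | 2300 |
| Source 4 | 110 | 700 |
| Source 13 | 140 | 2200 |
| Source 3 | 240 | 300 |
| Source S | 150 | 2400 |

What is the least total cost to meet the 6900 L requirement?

Fill from the cheapest supplier first.
Take 700 from Source 4 at 110 ; need 6200 more.
Source 13 (140): use full 2200 ; 4000 L to go.
Take 2400 from Source S at 150 ; need 1600 more.
Source 3 (240): use full 300 ; 1300 L to go.
Take 1300 from Source F at 250 to finish.
Cost = 700×110 + 2200×140 + 2400×150 + 300×240 + 1300×250 = 1142000.

1142000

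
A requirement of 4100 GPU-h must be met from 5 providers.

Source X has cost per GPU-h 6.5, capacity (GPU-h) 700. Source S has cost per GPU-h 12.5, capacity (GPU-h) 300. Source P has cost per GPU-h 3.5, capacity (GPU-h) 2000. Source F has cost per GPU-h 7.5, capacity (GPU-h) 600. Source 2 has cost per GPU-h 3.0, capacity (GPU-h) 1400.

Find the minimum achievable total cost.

15750

Fill from the cheapest provider first.
Source 2 at 3.0: take all 1400 GPU-h — 2700 still needed.
Take 2000 from Source P at 3.5 — need 700 more.
Source X (6.5): use full 700 — 0 GPU-h to go.
Source F, Source S: unused.
Cost = 1400×3.0 + 2000×3.5 + 700×6.5 = 15750.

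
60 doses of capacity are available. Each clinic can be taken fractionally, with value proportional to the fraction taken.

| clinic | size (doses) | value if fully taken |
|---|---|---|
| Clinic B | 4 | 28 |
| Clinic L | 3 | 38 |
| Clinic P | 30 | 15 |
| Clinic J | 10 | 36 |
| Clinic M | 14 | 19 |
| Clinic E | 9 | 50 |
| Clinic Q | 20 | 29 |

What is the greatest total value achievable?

Rank by value-to-size ratio: Clinic L 38/3≈12.7, Clinic B 28/4≈7, Clinic E 50/9≈5.56, Clinic J 36/10≈3.6, Clinic Q 29/20≈1.45, Clinic M 19/14≈1.36, Clinic P 15/30≈0.5.
Take all of Clinic L (3 doses, value 38) → 57 doses left.
Clinic B: take in full, 4 doses for value 28 → 53 left.
Take all of Clinic E (9 doses, value 50) → 44 doses left.
Clinic J: take in full, 10 doses for value 36 → 34 left.
All 20 doses of Clinic Q fit (value 29) → 14 remain.
Clinic M: take in full, 14 doses for value 19 → 0 left.
Total value = 200.

200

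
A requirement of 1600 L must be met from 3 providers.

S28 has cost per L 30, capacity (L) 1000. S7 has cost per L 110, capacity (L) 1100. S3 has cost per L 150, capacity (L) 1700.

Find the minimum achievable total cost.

Use providers in increasing cost order.
S28 at 30: take all 1000 L — 600 still needed.
S7 at 110: take 600 of its 1100 — requirement met.
S3: unused.
Cost = 1000×30 + 600×110 = 96000.

96000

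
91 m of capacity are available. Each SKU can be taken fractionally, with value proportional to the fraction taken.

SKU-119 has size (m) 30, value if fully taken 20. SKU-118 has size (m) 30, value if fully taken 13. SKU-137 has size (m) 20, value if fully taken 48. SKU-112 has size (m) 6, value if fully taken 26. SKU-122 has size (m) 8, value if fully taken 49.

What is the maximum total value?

Rank by value-to-size ratio: SKU-122 49/8≈6.12, SKU-112 26/6≈4.33, SKU-137 48/20≈2.4, SKU-119 20/30≈0.667, SKU-118 13/30≈0.433.
Take all of SKU-122 (8 m, value 49) → 83 m left.
Take all of SKU-112 (6 m, value 26) → 77 m left.
SKU-137: take in full, 20 m for value 48 → 57 left.
SKU-119: take in full, 30 m for value 20 → 27 left.
27 m left: a 27/30 share of SKU-118 gives 13×27/30 = 11.7.
Total value = 154.7.

154.7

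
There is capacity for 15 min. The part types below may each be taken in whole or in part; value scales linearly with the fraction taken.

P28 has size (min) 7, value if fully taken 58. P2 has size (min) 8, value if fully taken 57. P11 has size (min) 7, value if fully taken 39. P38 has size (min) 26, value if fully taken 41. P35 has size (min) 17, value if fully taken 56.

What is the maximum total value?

Rank by value-to-size ratio: P28 58/7≈8.29, P2 57/8≈7.12, P11 39/7≈5.57, P35 56/17≈3.29, P38 41/26≈1.58.
P28: take in full, 7 min for value 58 ; 8 left.
P2: take in full, 8 min for value 57 ; 0 left.
Total value = 115.

115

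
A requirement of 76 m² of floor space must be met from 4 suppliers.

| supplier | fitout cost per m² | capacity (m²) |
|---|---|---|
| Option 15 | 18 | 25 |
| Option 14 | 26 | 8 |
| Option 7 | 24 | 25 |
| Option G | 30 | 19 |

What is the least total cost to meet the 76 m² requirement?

Use suppliers in increasing cost order.
Option 15 (18): use full 25 → 51 m² to go.
Option 7 (24): use full 25 → 26 m² to go.
Take 8 from Option 14 at 26 → need 18 more.
Take 18 from Option G at 30 to finish.
Cost = 25×18 + 25×24 + 8×26 + 18×30 = 1798.

1798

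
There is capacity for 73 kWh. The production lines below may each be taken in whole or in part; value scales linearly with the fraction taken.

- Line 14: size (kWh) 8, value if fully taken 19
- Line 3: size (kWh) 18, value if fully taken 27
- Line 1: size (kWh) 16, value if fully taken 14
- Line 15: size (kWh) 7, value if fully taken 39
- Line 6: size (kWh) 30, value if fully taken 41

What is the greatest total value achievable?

134.75

Sort by value density: Line 15 39/7≈5.57, Line 14 19/8≈2.38, Line 3 27/18≈1.5, Line 6 41/30≈1.37, Line 1 14/16≈0.875.
All 7 kWh of Line 15 fit (value 39) — 66 remain.
All 8 kWh of Line 14 fit (value 19) — 58 remain.
All 18 kWh of Line 3 fit (value 27) — 40 remain.
All 30 kWh of Line 6 fit (value 41) — 10 remain.
Only 10 kWh remain; take 10/16 of Line 1 for value 14×10/16 = 8.75.
Total value = 134.75.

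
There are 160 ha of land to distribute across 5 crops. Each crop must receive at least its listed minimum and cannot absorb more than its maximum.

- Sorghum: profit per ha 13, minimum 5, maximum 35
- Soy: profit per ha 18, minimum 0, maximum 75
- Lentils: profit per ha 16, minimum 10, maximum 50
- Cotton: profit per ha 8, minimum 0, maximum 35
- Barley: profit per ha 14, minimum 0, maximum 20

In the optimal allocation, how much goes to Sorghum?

Meeting every minimum uses 5+0+10+0+0 = 15 ha, leaving 145.
Order the crops by profit per ha: Soy 18 > Lentils 16 > Barley 14 > Sorghum 13 > Cotton 8.
Give Soy 75 more to hit its cap of 75 → 70 left.
Lentils takes 40 more to reach its cap of 50 → 30 left.
Barley takes 20 more to reach its cap of 20 → 10 left.
Sorghum has room for 30 more but only 10 remain, so it gets 15.

15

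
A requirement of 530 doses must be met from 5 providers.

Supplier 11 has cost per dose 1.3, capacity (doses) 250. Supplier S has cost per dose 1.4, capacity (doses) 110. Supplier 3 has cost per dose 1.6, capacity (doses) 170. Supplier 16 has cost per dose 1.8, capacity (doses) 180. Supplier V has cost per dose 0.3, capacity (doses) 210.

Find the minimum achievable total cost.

486

Fill from the cheapest provider first.
Take 210 from Supplier V at 0.3 — need 320 more.
Supplier 11 (1.3): use full 250 — 70 doses to go.
Supplier S at 1.4: take 70 of its 110 — requirement met.
Supplier 3, Supplier 16: unused.
Cost = 210×0.3 + 250×1.3 + 70×1.4 = 486.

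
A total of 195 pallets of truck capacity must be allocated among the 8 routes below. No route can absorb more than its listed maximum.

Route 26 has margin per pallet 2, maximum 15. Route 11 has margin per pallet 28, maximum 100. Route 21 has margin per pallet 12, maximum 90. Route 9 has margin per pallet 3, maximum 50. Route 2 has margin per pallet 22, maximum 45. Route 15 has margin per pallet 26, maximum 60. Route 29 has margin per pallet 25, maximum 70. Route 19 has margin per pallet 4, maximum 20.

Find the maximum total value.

Order the routes by margin per pallet: Route 11 28 > Route 15 26 > Route 29 25 > Route 2 22 > Route 21 12 > Route 19 4 > Route 9 3 > Route 26 2.
Give Route 11 100 to hit its cap of 100 ; 95 left.
Give Route 15 60 to hit its cap of 60 ; 35 left.
Route 29: +35 (room for 70) → 35. Pool exhausted.
Total = 28×100 + 26×60 + 25×35 = 5235.

5235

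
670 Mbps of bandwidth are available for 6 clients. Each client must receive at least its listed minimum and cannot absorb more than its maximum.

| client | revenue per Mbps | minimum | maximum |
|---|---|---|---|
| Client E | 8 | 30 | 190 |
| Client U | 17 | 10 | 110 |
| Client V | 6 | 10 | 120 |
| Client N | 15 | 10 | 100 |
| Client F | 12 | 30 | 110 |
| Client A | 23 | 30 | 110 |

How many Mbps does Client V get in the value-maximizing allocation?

50

Meeting every minimum uses 30+10+10+10+30+30 = 120 Mbps, leaving 550.
Highest revenue per Mbps first: Client A 23 > Client U 17 > Client N 15 > Client F 12 > Client E 8 > Client V 6.
Give Client A 80 more to hit its cap of 110 → 470 left.
Give Client U 100 more to hit its cap of 110 → 370 left.
Give Client N 90 more to hit its cap of 100 → 280 left.
Client F takes 80 more to reach its cap of 110 → 200 left.
Client E takes 160 more to reach its cap of 190 → 40 left.
Only 40 left; Client V takes them to reach 50.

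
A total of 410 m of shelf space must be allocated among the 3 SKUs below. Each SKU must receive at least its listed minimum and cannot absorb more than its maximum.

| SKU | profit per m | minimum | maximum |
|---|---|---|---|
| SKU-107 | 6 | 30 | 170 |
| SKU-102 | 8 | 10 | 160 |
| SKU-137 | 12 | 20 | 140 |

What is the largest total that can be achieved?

Meeting every minimum uses 30+10+20 = 60 m, leaving 350.
Highest profit per m first: SKU-137 12 > SKU-102 8 > SKU-107 6.
SKU-137: +120 to 140 (cap) — 230 left.
SKU-102: +150 to 160 (cap) — 80 left.
Only 80 left; SKU-107 takes them to reach 110.
Total = 6×110 + 8×160 + 12×140 = 3620.

3620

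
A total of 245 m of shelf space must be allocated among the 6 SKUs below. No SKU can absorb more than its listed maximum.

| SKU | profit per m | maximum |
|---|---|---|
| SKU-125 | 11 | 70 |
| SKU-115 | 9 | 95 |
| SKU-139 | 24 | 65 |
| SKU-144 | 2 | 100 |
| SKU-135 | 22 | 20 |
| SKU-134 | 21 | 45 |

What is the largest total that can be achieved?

4120

Order the SKUs by profit per m: SKU-139 24 > SKU-135 22 > SKU-134 21 > SKU-125 11 > SKU-115 9 > SKU-144 2.
Give SKU-139 65 to hit its cap of 65 → 180 left.
SKU-135: +20 to 20 (cap) → 160 left.
SKU-134: +45 to 45 (cap) → 115 left.
SKU-125: +70 to 70 (cap) → 45 left.
Only 45 left; SKU-115 takes them to reach 45.
Total = 11×70 + 9×45 + 24×65 + 22×20 + 21×45 = 4120.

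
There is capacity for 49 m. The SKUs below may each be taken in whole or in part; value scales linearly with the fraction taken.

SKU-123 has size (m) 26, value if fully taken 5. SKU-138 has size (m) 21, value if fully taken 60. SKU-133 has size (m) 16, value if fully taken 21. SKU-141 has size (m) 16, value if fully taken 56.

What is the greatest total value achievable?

Sort by value density: SKU-141 56/16≈3.5, SKU-138 60/21≈2.86, SKU-133 21/16≈1.31, SKU-123 5/26≈0.192.
Take all of SKU-141 (16 m, value 56) ; 33 m left.
Take all of SKU-138 (21 m, value 60) ; 12 m left.
Only 12 m remain; take 12/16 of SKU-133 for value 21×12/16 = 15.75.
Total value = 131.75.

131.75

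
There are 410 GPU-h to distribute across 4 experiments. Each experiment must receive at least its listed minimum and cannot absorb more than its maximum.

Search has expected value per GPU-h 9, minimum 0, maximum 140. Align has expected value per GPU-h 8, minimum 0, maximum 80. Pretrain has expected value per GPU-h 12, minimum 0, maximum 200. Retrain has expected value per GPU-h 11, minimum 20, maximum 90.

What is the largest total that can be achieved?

Meeting every minimum uses 0+0+0+20 = 20 GPU-h, leaving 390.
Rank by expected value per GPU-h: Pretrain 12 > Retrain 11 > Search 9 > Align 8.
Give Pretrain 200 more to hit its cap of 200 ; 190 left.
Retrain: +70 to 90 (cap) ; 120 left.
Search has room for 140 more but only 120 remain, so it gets 120.
Total = 9×120 + 12×200 + 11×90 = 4470.

4470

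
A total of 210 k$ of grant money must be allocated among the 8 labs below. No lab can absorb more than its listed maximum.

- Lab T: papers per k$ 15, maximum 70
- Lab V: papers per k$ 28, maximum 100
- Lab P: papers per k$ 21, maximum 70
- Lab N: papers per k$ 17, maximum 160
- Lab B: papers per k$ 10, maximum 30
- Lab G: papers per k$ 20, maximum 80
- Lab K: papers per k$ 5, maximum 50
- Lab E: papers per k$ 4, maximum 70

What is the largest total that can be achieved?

5070

Order the labs by papers per k$: Lab V 28 > Lab P 21 > Lab G 20 > Lab N 17 > Lab T 15 > Lab B 10 > Lab K 5 > Lab E 4.
Give Lab V 100 to hit its cap of 100 ; 110 left.
Lab P takes 70 to reach its cap of 70 ; 40 left.
Only 40 left; Lab G takes them to reach 40.
Total = 28×100 + 21×70 + 20×40 = 5070.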